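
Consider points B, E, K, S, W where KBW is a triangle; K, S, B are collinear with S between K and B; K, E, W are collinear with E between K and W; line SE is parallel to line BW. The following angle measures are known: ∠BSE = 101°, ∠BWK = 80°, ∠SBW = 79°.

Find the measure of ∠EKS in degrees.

1. ∠ESK = 79°  [linear pair at S on KB]
2. ∠KES = 80°  [SE∥BW, corresponding at E]
3. ∠EKS = 21°  [△KSE]

∠EKS = 21°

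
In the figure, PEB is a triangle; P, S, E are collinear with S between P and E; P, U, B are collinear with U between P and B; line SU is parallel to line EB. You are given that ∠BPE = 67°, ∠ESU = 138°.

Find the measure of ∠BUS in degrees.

∠BUS = 109°

1. ∠SPU = 67°  [S on PE, U on PB]
2. ∠PSU = 42°  [linear pair at S on PE]
3. ∠PUS = 71°  [△PSU]
4. ∠BUS = 109°  [linear pair at U on PB]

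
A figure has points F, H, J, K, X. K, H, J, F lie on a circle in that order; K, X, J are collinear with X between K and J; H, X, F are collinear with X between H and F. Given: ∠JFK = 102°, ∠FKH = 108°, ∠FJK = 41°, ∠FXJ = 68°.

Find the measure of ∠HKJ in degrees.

1. ∠FHK = 41°  [same arc KF]
2. ∠HXK = 68°  [vertical angles at X]
3. ∠HKJ = 71°  [△KXH]

∠HKJ = 71°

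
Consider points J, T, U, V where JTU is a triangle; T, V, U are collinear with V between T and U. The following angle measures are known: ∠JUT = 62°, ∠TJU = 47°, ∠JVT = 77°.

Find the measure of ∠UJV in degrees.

1. ∠JUV = 62°  [V on ray UT]
2. ∠JVU = 103°  [linear pair at V on TU]
3. ∠UJV = 15°  [△JVU]

∠UJV = 15°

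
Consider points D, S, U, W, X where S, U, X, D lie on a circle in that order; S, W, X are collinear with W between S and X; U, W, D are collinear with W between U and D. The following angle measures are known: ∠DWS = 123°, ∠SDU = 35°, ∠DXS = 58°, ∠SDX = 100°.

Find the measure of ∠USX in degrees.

1. ∠SXU = 35°  [same arc SU]
2. ∠SUX = 80°  [cyclic SUXD, opposite ∠U+∠D]
3. ∠USX = 65°  [△SUX]

∠USX = 65°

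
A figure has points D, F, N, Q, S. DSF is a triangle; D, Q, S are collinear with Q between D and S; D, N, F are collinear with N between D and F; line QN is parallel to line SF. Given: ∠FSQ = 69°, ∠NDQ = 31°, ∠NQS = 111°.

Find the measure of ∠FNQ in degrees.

1. ∠DQN = 69°  [linear pair at Q on DS]
2. ∠DNQ = 80°  [△DQN]
3. ∠FNQ = 100°  [linear pair at N on DF]

∠FNQ = 100°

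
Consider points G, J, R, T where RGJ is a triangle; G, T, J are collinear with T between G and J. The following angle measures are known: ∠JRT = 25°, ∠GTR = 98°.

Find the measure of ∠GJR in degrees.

∠GJR = 73°

1. ∠JTR = 82°  [linear pair at T on GJ]
2. ∠RJT = 73°  [△RTJ]
3. ∠GJR = 73°  [T on ray JG]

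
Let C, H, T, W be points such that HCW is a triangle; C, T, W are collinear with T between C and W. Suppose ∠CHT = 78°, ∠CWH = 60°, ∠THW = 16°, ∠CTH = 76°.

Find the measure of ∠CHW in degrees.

1. ∠HCT = 26°  [△HCT]
2. ∠HCW = 26°  [T on ray CW]
3. ∠CHW = 94°  [△HCW]

∠CHW = 94°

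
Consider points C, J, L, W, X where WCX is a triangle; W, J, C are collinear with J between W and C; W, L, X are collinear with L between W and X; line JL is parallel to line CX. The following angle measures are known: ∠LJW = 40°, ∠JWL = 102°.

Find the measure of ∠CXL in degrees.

∠CXL = 38°

1. ∠JLW = 38°  [△WJL]
2. ∠JLX = 142°  [linear pair at L on WX]
3. ∠CXL = 38°  [JL∥CX, co-interior at X–L]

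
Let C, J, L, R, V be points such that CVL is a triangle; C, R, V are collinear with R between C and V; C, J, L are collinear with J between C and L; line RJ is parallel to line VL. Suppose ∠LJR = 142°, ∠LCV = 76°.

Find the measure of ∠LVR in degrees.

1. ∠CJR = 38°  [linear pair at J on CL]
2. ∠JCR = 76°  [R on CV, J on CL]
3. ∠CRJ = 66°  [△CRJ]
4. ∠JRV = 114°  [linear pair at R on CV]
5. ∠LVR = 66°  [RJ∥VL, co-interior at V–R]

∠LVR = 66°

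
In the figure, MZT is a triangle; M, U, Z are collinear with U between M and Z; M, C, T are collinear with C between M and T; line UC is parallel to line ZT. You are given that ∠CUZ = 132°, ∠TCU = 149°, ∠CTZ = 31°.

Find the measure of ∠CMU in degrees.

∠CMU = 101°

1. ∠CUM = 48°  [linear pair at U on MZ]
2. ∠MCU = 31°  [linear pair at C on MT]
3. ∠CMU = 101°  [△MUC]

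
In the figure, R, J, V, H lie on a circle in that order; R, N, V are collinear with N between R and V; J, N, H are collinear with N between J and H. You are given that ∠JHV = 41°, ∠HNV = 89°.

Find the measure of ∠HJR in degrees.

∠HJR = 50°

1. ∠JRV = 41°  [same arc JV]
2. ∠JNR = 89°  [vertical angles at N]
3. ∠HJR = 50°  [△RNJ]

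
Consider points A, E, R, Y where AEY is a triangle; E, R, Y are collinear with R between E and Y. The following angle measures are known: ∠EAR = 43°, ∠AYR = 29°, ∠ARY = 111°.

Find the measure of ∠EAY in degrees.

1. ∠AYE = 29°  [R on ray YE]
2. ∠ARE = 69°  [linear pair at R on EY]
3. ∠AER = 68°  [△AER]
4. ∠AEY = 68°  [R on ray EY]
5. ∠EAY = 83°  [△AEY]

∠EAY = 83°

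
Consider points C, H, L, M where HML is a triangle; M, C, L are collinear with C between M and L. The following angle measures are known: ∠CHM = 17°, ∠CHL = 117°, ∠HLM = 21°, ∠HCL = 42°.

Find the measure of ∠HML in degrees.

∠HML = 25°

1. ∠HCM = 138°  [linear pair at C on ML]
2. ∠CMH = 25°  [△HMC]
3. ∠HML = 25°  [C on ray ML]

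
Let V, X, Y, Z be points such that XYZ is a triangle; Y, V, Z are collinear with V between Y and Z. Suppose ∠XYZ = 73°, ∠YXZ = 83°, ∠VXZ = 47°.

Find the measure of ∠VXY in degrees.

∠VXY = 36°

1. ∠XZY = 24°  [△XYZ]
2. ∠VYX = 73°  [V on ray YZ]
3. ∠VZX = 24°  [V on ray ZY]
4. ∠XVZ = 109°  [△XVZ]
5. ∠XVY = 71°  [linear pair at V on YZ]
6. ∠VXY = 36°  [△XYV]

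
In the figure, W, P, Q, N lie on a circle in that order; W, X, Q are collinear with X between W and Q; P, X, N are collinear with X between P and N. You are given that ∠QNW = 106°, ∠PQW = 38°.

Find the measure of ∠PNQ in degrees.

∠PNQ = 68°

1. ∠QPW = 74°  [cyclic WPQN, opposite ∠P+∠N]
2. ∠PWQ = 68°  [△WPQ]
3. ∠PNQ = 68°  [same arc PQ]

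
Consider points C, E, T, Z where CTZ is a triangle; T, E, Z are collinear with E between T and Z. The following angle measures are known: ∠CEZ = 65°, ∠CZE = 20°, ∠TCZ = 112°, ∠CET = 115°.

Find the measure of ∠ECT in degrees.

1. ∠CZT = 20°  [E on ray ZT]
2. ∠CTZ = 48°  [△CTZ]
3. ∠CTE = 48°  [E on ray TZ]
4. ∠ECT = 17°  [△CTE]

∠ECT = 17°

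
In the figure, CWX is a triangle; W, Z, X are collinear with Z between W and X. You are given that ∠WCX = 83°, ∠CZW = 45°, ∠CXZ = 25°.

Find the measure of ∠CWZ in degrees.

1. ∠CXW = 25°  [Z on ray XW]
2. ∠CWX = 72°  [△CWX]
3. ∠CWZ = 72°  [Z on ray WX]

∠CWZ = 72°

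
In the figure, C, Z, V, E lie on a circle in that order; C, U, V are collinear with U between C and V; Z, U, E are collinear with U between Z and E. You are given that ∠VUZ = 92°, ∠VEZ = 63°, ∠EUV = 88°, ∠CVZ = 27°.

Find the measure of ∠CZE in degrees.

1. ∠CUZ = 88°  [linear pair at U on CV]
2. ∠VCZ = 63°  [same arc ZV]
3. ∠CZE = 29°  [△CUZ]

∠CZE = 29°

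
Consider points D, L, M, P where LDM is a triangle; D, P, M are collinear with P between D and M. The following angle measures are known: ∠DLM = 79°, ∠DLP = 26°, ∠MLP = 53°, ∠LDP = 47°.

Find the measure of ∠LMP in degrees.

1. ∠DPL = 107°  [△LDP]
2. ∠LPM = 73°  [linear pair at P on DM]
3. ∠LMP = 54°  [△LPM]

∠LMP = 54°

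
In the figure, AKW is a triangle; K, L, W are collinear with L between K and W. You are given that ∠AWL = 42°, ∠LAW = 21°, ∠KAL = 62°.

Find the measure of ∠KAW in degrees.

1. ∠ALW = 117°  [△ALW]
2. ∠AWK = 42°  [L on ray WK]
3. ∠ALK = 63°  [linear pair at L on KW]
4. ∠AKL = 55°  [△AKL]
5. ∠AKW = 55°  [L on ray KW]
6. ∠KAW = 83°  [△AKW]

∠KAW = 83°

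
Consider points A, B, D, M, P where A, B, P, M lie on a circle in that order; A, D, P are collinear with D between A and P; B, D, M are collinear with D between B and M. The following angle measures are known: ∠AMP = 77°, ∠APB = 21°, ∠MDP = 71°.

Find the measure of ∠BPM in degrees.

1. ∠ABP = 103°  [cyclic ABPM, opposite ∠B+∠M]
2. ∠AMB = 21°  [same arc AB]
3. ∠BAP = 56°  [△ABP]
4. ∠ADM = 109°  [linear pair at D on AP]
5. ∠MAP = 50°  [△ADM]
6. ∠BMP = 56°  [same arc BP]
7. ∠MBP = 50°  [same arc PM]
8. ∠BPM = 74°  [△BPM]

∠BPM = 74°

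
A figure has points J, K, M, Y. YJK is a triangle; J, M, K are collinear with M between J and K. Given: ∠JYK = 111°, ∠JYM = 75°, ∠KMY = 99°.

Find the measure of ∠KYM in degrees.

∠KYM = 36°

1. ∠JMY = 81°  [linear pair at M on JK]
2. ∠MJY = 24°  [△YJM]
3. ∠KJY = 24°  [M on ray JK]
4. ∠JKY = 45°  [△YJK]
5. ∠MKY = 45°  [M on ray KJ]
6. ∠KYM = 36°  [△YMK]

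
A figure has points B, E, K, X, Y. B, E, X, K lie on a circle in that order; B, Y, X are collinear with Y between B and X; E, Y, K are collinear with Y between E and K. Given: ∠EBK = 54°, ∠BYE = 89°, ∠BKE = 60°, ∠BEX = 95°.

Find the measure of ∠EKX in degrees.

1. ∠BEK = 66°  [△BEK]
2. ∠KYX = 89°  [vertical angles at Y]
3. ∠BXK = 66°  [same arc BK]
4. ∠EKX = 25°  [△XYK]

∠EKX = 25°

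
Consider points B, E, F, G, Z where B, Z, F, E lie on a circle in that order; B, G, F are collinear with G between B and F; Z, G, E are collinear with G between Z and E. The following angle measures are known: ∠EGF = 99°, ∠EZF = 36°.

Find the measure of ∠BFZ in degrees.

1. ∠BGZ = 99°  [vertical angles at G]
2. ∠FGZ = 81°  [linear pair at G on BF]
3. ∠BFZ = 63°  [△ZGF]

∠BFZ = 63°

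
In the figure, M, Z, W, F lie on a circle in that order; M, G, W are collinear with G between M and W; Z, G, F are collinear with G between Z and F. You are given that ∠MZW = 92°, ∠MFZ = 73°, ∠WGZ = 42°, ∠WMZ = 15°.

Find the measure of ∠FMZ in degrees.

∠FMZ = 80°

1. ∠MGZ = 138°  [linear pair at G on MW]
2. ∠FZM = 27°  [△MGZ]
3. ∠FMZ = 80°  [△MZF]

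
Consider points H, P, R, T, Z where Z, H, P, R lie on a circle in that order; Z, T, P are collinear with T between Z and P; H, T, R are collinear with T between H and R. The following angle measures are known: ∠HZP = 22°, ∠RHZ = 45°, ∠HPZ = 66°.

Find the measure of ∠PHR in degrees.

1. ∠HTZ = 113°  [△ZTH]
2. ∠HTP = 67°  [linear pair at T on ZP]
3. ∠PHR = 47°  [△HTP]

∠PHR = 47°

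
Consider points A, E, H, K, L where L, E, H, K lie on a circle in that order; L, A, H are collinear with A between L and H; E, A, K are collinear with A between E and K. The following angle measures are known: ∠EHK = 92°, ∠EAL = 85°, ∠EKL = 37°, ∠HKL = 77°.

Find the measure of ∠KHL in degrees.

∠KHL = 55°

1. ∠ELK = 88°  [cyclic LEHK, opposite ∠L+∠H]
2. ∠KEL = 55°  [△LEK]
3. ∠KHL = 55°  [same arc LK]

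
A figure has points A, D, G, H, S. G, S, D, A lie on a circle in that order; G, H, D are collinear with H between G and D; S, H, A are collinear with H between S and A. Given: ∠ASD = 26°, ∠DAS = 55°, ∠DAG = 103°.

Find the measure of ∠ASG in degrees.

1. ∠AGD = 26°  [same arc DA]
2. ∠ADG = 51°  [△GDA]
3. ∠ASG = 51°  [same arc GA]

∠ASG = 51°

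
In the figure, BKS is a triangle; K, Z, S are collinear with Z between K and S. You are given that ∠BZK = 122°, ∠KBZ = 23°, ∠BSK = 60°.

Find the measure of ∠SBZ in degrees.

1. ∠BZS = 58°  [linear pair at Z on KS]
2. ∠BSZ = 60°  [Z on ray SK]
3. ∠SBZ = 62°  [△BZS]

∠SBZ = 62°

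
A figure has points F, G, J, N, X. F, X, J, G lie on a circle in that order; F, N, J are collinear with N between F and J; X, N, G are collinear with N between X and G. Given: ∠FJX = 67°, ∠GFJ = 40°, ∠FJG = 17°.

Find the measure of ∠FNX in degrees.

1. ∠GXJ = 40°  [same arc JG]
2. ∠JNX = 73°  [△XNJ]
3. ∠FNX = 107°  [linear pair at N on FJ]

∠FNX = 107°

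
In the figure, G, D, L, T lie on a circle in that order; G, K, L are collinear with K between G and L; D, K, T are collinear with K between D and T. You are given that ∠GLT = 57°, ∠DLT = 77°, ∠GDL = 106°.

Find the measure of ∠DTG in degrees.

1. ∠GDT = 57°  [same arc GT]
2. ∠DGT = 103°  [cyclic GDLT, opposite ∠G+∠L]
3. ∠DTG = 20°  [△GDT]

∠DTG = 20°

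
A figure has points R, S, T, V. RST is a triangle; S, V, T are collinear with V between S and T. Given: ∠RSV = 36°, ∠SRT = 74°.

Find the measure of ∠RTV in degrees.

1. ∠RST = 36°  [V on ray ST]
2. ∠RTS = 70°  [△RST]
3. ∠RTV = 70°  [V on ray TS]

∠RTV = 70°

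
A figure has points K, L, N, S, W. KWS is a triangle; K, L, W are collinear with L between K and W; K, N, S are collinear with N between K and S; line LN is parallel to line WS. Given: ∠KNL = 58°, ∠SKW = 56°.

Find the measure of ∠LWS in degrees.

∠LWS = 66°

1. ∠KSW = 58°  [LN∥WS, corresponding at N]
2. ∠KWS = 66°  [△KWS]
3. ∠LWS = 66°  [L on ray WK]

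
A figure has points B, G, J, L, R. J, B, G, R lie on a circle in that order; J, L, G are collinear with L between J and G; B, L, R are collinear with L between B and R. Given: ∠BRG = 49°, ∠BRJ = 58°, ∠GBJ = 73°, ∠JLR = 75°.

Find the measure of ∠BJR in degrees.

∠BJR = 96°

1. ∠BGJ = 58°  [same arc JB]
2. ∠BLG = 75°  [vertical angles at L]
3. ∠GBR = 47°  [△BLG]
4. ∠BGR = 84°  [△BGR]
5. ∠BJR = 96°  [cyclic JBGR, opposite ∠J+∠G]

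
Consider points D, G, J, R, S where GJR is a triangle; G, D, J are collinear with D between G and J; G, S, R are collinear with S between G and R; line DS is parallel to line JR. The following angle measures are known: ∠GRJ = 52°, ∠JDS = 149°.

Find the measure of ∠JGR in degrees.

1. ∠DSG = 52°  [DS∥JR, corresponding at S]
2. ∠GDS = 31°  [linear pair at D on GJ]
3. ∠DGS = 97°  [△GDS]
4. ∠JGR = 97°  [D on GJ, S on GR]

∠JGR = 97°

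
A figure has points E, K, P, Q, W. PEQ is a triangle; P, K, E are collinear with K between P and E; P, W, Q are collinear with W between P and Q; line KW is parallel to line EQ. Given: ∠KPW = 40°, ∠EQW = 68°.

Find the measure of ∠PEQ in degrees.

∠PEQ = 72°

1. ∠EPQ = 40°  [K on PE, W on PQ]
2. ∠EQP = 68°  [W on ray QP]
3. ∠PEQ = 72°  [△PEQ]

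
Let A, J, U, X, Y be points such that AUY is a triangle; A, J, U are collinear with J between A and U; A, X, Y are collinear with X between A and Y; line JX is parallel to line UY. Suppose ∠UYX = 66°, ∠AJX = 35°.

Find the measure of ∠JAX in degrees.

∠JAX = 79°

1. ∠AYU = 66°  [X on ray YA]
2. ∠AUY = 35°  [JX∥UY, corresponding at J]
3. ∠UAY = 79°  [△AUY]
4. ∠JAX = 79°  [J on AU, X on AY]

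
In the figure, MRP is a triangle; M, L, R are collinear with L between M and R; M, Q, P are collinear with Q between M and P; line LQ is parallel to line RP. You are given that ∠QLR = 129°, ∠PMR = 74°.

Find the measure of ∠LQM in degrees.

∠LQM = 55°

1. ∠MLQ = 51°  [linear pair at L on MR]
2. ∠LMQ = 74°  [L on MR, Q on MP]
3. ∠LQM = 55°  [△MLQ]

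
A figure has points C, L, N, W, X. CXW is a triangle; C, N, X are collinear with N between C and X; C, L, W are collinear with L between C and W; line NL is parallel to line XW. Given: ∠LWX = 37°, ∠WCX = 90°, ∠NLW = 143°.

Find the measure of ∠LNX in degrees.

∠LNX = 127°

1. ∠CWX = 37°  [L on ray WC]
2. ∠CXW = 53°  [△CXW]
3. ∠CNL = 53°  [NL∥XW, corresponding at N]
4. ∠LNX = 127°  [linear pair at N on CX]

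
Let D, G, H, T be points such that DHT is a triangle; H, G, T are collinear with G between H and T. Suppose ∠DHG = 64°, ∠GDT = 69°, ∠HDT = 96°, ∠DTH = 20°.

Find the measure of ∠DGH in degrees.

1. ∠DTG = 20°  [G on ray TH]
2. ∠DGT = 91°  [△DGT]
3. ∠DGH = 89°  [linear pair at G on HT]

∠DGH = 89°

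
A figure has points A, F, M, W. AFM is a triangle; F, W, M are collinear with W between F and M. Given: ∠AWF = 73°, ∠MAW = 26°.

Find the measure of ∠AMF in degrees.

∠AMF = 47°

1. ∠AWM = 107°  [linear pair at W on FM]
2. ∠AMW = 47°  [△AWM]
3. ∠AMF = 47°  [W on ray MF]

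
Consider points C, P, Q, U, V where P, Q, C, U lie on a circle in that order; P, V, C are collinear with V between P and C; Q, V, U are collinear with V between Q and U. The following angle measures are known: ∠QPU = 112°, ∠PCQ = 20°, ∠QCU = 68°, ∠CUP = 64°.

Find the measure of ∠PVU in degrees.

1. ∠PUQ = 20°  [same arc PQ]
2. ∠PQU = 48°  [△PQU]
3. ∠PCU = 48°  [same arc PU]
4. ∠CPU = 68°  [△PCU]
5. ∠PVU = 92°  [△PVU]

∠PVU = 92°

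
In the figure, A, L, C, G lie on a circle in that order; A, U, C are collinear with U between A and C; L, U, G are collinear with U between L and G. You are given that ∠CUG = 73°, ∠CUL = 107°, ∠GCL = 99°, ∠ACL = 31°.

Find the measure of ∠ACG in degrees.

1. ∠CLG = 42°  [△LUC]
2. ∠CGL = 39°  [△LCG]
3. ∠ACG = 68°  [△CUG]

∠ACG = 68°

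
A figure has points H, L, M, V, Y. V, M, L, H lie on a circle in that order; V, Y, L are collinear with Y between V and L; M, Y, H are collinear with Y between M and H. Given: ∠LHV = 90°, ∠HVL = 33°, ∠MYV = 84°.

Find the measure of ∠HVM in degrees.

∠HVM = 72°

1. ∠HLV = 57°  [△VLH]
2. ∠HML = 33°  [same arc LH]
3. ∠HYL = 84°  [vertical angles at Y]
4. ∠LHM = 39°  [△LYH]
5. ∠HLM = 108°  [△MLH]
6. ∠HVM = 72°  [cyclic VMLH, opposite ∠V+∠L]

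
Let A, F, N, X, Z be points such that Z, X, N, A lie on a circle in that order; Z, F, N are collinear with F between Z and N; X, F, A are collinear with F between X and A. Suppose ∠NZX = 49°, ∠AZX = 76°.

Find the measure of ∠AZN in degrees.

∠AZN = 27°

1. ∠NAX = 49°  [same arc XN]
2. ∠ANX = 104°  [cyclic ZXNA, opposite ∠Z+∠N]
3. ∠AXN = 27°  [△XNA]
4. ∠AZN = 27°  [same arc NA]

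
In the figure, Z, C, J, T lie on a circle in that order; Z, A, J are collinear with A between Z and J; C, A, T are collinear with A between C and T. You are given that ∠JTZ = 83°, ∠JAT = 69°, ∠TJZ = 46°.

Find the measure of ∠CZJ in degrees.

∠CZJ = 65°

1. ∠CAZ = 69°  [vertical angles at A]
2. ∠TCZ = 46°  [same arc ZT]
3. ∠CZJ = 65°  [△ZAC]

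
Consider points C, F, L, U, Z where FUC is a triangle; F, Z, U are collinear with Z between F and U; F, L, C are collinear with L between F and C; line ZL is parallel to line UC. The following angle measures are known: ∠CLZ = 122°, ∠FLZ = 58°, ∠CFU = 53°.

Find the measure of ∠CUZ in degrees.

∠CUZ = 69°

1. ∠FCU = 58°  [ZL∥UC, corresponding at L]
2. ∠CUF = 69°  [△FUC]
3. ∠CUZ = 69°  [Z on ray UF]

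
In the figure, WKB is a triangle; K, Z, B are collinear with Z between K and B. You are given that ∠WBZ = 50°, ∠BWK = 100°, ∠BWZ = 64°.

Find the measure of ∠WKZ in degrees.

∠WKZ = 30°

1. ∠KBW = 50°  [Z on ray BK]
2. ∠BKW = 30°  [△WKB]
3. ∠WKZ = 30°  [Z on ray KB]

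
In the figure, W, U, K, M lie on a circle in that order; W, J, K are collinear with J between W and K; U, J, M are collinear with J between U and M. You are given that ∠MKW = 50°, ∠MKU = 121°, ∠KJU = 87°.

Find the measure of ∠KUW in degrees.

1. ∠MUW = 50°  [same arc WM]
2. ∠MWU = 59°  [cyclic WUKM, opposite ∠W+∠K]
3. ∠UJW = 93°  [linear pair at J on WK]
4. ∠UMW = 71°  [△WUM]
5. ∠KWU = 37°  [△WJU]
6. ∠UKW = 71°  [same arc WU]
7. ∠KUW = 72°  [△WUK]

∠KUW = 72°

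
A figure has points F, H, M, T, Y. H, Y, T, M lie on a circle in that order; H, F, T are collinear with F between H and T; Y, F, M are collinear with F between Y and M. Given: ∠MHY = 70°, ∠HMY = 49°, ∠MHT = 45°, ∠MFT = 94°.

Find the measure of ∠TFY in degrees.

∠TFY = 86°

1. ∠HTY = 49°  [same arc HY]
2. ∠MYT = 45°  [same arc TM]
3. ∠TFY = 86°  [△YFT]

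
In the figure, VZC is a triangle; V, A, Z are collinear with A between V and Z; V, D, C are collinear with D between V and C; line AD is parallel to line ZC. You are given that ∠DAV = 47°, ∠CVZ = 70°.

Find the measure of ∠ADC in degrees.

1. ∠CZV = 47°  [AD∥ZC, corresponding at A]
2. ∠VCZ = 63°  [△VZC]
3. ∠ADV = 63°  [AD∥ZC, corresponding at D]
4. ∠ADC = 117°  [linear pair at D on VC]

∠ADC = 117°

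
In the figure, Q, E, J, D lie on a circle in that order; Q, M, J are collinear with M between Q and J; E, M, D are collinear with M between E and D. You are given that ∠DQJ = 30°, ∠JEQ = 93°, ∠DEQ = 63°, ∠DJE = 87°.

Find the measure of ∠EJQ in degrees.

∠EJQ = 24°

1. ∠DQE = 93°  [cyclic QEJD, opposite ∠Q+∠J]
2. ∠EDQ = 24°  [△QED]
3. ∠EJQ = 24°  [same arc QE]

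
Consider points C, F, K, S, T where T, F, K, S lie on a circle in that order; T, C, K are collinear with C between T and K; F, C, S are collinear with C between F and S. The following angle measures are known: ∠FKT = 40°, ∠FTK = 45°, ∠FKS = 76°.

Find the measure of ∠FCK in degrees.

∠FCK = 81°

1. ∠FSK = 45°  [same arc FK]
2. ∠KFS = 59°  [△FKS]
3. ∠FCK = 81°  [△FCK]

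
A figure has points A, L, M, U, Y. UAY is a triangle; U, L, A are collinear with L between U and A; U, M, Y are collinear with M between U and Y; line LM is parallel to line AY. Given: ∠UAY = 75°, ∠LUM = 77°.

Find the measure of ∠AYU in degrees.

∠AYU = 28°

1. ∠MLU = 75°  [LM∥AY, corresponding at L]
2. ∠LMU = 28°  [△ULM]
3. ∠AYU = 28°  [LM∥AY, corresponding at M]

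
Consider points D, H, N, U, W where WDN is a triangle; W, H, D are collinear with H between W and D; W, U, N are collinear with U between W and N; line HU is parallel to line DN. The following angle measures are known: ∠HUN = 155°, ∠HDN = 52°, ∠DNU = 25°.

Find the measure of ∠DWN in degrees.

∠DWN = 103°

1. ∠NDW = 52°  [H on ray DW]
2. ∠DNW = 25°  [U on ray NW]
3. ∠DWN = 103°  [△WDN]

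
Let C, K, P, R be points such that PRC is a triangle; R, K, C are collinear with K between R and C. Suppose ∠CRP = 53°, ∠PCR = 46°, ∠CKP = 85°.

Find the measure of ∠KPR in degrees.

1. ∠KRP = 53°  [K on ray RC]
2. ∠PKR = 95°  [linear pair at K on RC]
3. ∠KPR = 32°  [△PRK]

∠KPR = 32°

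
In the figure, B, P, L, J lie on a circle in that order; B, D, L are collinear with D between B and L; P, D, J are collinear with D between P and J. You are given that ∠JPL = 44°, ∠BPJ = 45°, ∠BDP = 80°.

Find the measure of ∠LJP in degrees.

∠LJP = 55°

1. ∠BLJ = 45°  [same arc BJ]
2. ∠JDL = 80°  [vertical angles at D]
3. ∠LJP = 55°  [△LDJ]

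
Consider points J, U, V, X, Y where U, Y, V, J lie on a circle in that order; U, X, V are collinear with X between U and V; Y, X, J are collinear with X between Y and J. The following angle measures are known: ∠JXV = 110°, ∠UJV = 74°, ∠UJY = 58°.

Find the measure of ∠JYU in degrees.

1. ∠UXY = 110°  [vertical angles at X]
2. ∠UYV = 106°  [cyclic UYVJ, opposite ∠Y+∠J]
3. ∠UVY = 58°  [same arc UY]
4. ∠VUY = 16°  [△UYV]
5. ∠JYU = 54°  [△UXY]

∠JYU = 54°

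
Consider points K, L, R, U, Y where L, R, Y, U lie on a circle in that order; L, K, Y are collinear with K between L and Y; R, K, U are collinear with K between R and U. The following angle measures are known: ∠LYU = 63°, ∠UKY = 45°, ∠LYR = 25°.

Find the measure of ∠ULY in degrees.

∠ULY = 20°

1. ∠LKU = 135°  [linear pair at K on LY]
2. ∠LUR = 25°  [same arc LR]
3. ∠ULY = 20°  [△LKU]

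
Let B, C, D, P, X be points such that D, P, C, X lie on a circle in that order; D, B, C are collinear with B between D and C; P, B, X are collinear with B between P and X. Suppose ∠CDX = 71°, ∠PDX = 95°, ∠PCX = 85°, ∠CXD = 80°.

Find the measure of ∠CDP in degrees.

∠CDP = 24°

1. ∠CPX = 71°  [same arc CX]
2. ∠CXP = 24°  [△PCX]
3. ∠CDP = 24°  [same arc PC]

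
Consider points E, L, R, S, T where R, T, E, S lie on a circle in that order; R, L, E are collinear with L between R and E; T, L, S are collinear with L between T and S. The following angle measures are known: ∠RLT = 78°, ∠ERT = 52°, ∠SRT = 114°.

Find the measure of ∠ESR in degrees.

∠ESR = 68°

1. ∠ELS = 78°  [vertical angles at L]
2. ∠RTS = 50°  [△RLT]
3. ∠EST = 52°  [same arc TE]
4. ∠RST = 16°  [△RTS]
5. ∠RLS = 102°  [linear pair at L on RE]
6. ∠RES = 50°  [△ELS]
7. ∠ERS = 62°  [△RLS]
8. ∠ESR = 68°  [△RES]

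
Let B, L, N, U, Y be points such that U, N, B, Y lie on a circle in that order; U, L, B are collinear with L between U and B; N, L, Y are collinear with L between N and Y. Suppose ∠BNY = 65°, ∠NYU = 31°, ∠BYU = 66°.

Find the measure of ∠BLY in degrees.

∠BLY = 96°

1. ∠BUY = 65°  [same arc BY]
2. ∠ULY = 84°  [△ULY]
3. ∠BLY = 96°  [linear pair at L on UB]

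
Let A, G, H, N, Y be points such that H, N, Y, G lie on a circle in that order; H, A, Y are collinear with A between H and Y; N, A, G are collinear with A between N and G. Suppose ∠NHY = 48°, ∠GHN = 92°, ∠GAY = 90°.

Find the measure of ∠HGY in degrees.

1. ∠NGY = 48°  [same arc NY]
2. ∠GYN = 88°  [cyclic HNYG, opposite ∠H+∠Y]
3. ∠GYH = 42°  [△YAG]
4. ∠GNY = 44°  [△NYG]
5. ∠GHY = 44°  [same arc YG]
6. ∠HGY = 94°  [△HYG]

∠HGY = 94°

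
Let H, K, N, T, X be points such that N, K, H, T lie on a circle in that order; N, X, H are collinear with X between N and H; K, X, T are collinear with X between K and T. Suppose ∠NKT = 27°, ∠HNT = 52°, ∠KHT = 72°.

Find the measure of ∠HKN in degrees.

∠HKN = 79°

1. ∠NHT = 27°  [same arc NT]
2. ∠HTN = 101°  [△NHT]
3. ∠HKN = 79°  [cyclic NKHT, opposite ∠K+∠T]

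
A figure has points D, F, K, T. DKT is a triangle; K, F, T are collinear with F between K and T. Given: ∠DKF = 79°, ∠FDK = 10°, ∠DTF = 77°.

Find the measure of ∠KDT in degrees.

1. ∠DKT = 79°  [F on ray KT]
2. ∠DTK = 77°  [F on ray TK]
3. ∠KDT = 24°  [△DKT]

∠KDT = 24°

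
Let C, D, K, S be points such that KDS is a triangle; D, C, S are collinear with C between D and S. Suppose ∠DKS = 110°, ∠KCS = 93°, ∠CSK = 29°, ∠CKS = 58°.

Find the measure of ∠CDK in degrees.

∠CDK = 41°

1. ∠DSK = 29°  [C on ray SD]
2. ∠KDS = 41°  [△KDS]
3. ∠CDK = 41°  [C on ray DS]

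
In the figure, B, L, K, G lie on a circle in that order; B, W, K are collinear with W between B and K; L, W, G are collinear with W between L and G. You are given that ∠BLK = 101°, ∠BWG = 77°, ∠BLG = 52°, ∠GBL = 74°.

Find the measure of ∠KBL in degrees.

∠KBL = 25°

1. ∠KWL = 77°  [vertical angles at W]
2. ∠BWL = 103°  [linear pair at W on BK]
3. ∠KBL = 25°  [△BWL]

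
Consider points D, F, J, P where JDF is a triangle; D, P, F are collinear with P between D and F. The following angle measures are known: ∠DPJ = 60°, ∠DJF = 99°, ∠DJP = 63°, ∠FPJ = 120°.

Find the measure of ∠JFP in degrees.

1. ∠JDP = 57°  [△JDP]
2. ∠FDJ = 57°  [P on ray DF]
3. ∠DFJ = 24°  [△JDF]
4. ∠JFP = 24°  [P on ray FD]

∠JFP = 24°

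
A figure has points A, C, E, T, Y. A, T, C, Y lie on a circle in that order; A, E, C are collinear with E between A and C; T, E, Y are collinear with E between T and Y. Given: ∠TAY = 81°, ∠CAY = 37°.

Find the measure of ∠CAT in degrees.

∠CAT = 44°

1. ∠TCY = 99°  [cyclic ATCY, opposite ∠A+∠C]
2. ∠CTY = 37°  [same arc CY]
3. ∠CYT = 44°  [△TCY]
4. ∠CAT = 44°  [same arc TC]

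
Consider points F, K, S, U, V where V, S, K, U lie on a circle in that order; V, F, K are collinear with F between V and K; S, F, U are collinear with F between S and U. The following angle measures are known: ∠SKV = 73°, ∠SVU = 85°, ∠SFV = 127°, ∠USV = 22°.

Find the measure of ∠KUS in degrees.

1. ∠KFU = 127°  [vertical angles at F]
2. ∠UKV = 22°  [same arc VU]
3. ∠KUS = 31°  [△KFU]

∠KUS = 31°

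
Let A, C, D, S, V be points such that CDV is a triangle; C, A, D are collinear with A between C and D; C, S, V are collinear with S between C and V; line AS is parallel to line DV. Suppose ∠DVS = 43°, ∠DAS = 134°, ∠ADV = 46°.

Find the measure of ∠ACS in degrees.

∠ACS = 91°

1. ∠CVD = 43°  [S on ray VC]
2. ∠CAS = 46°  [linear pair at A on CD]
3. ∠ASC = 43°  [AS∥DV, corresponding at S]
4. ∠ACS = 91°  [△CAS]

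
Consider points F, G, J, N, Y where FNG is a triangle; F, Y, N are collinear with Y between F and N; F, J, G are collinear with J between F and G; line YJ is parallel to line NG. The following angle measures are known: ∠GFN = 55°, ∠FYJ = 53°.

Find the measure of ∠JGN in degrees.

∠JGN = 72°

1. ∠JFY = 55°  [Y on FN, J on FG]
2. ∠FJY = 72°  [△FYJ]
3. ∠GJY = 108°  [linear pair at J on FG]
4. ∠JGN = 72°  [YJ∥NG, co-interior at G–J]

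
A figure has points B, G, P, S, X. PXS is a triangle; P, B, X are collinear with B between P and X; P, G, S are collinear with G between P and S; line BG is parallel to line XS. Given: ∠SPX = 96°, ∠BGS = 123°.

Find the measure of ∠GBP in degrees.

1. ∠BPG = 96°  [B on PX, G on PS]
2. ∠BGP = 57°  [linear pair at G on PS]
3. ∠GBP = 27°  [△PBG]

∠GBP = 27°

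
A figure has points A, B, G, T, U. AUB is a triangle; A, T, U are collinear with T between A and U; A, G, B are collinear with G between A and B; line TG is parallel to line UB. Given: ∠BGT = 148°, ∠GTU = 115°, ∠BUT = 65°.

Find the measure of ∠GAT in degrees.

1. ∠AGT = 32°  [linear pair at G on AB]
2. ∠ATG = 65°  [linear pair at T on AU]
3. ∠GAT = 83°  [△ATG]

∠GAT = 83°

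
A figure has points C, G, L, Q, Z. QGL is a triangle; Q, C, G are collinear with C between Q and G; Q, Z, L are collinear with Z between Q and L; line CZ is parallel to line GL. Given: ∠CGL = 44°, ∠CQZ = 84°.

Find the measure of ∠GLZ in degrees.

∠GLZ = 52°

1. ∠LGQ = 44°  [C on ray GQ]
2. ∠GQL = 84°  [C on QG, Z on QL]
3. ∠GLQ = 52°  [△QGL]
4. ∠GLZ = 52°  [Z on ray LQ]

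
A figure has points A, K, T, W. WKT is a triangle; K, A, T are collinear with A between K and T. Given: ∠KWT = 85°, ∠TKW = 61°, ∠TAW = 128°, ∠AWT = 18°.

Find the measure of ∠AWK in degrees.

1. ∠AKW = 61°  [A on ray KT]
2. ∠KAW = 52°  [linear pair at A on KT]
3. ∠AWK = 67°  [△WKA]

∠AWK = 67°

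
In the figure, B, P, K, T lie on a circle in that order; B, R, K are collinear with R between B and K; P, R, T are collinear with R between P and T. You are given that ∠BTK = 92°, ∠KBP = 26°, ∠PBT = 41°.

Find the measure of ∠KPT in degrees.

1. ∠KTP = 26°  [same arc PK]
2. ∠PKT = 139°  [cyclic BPKT, opposite ∠B+∠K]
3. ∠KPT = 15°  [△PKT]

∠KPT = 15°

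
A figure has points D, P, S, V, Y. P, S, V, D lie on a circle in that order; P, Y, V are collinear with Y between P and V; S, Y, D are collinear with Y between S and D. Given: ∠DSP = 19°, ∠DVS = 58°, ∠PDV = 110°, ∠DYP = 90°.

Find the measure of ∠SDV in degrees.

1. ∠DVP = 19°  [same arc PD]
2. ∠DYV = 90°  [linear pair at Y on PV]
3. ∠SDV = 71°  [△VYD]

∠SDV = 71°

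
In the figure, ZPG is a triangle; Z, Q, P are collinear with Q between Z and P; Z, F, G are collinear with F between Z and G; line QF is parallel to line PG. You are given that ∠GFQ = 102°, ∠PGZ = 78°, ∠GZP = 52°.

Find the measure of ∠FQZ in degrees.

∠FQZ = 50°

1. ∠QFZ = 78°  [linear pair at F on ZG]
2. ∠FZQ = 52°  [Q on ZP, F on ZG]
3. ∠FQZ = 50°  [△ZQF]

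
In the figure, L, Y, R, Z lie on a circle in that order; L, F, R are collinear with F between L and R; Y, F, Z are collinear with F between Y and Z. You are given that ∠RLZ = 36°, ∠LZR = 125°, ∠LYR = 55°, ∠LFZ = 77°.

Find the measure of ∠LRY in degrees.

1. ∠RYZ = 36°  [same arc RZ]
2. ∠RFY = 77°  [vertical angles at F]
3. ∠LRY = 67°  [△YFR]

∠LRY = 67°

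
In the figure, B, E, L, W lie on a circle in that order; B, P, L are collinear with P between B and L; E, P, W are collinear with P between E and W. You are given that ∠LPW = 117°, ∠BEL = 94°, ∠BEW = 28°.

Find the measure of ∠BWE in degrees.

∠BWE = 51°

1. ∠BPW = 63°  [linear pair at P on BL]
2. ∠BWL = 86°  [cyclic BELW, opposite ∠E+∠W]
3. ∠BLW = 28°  [same arc BW]
4. ∠LBW = 66°  [△BLW]
5. ∠BWE = 51°  [△BPW]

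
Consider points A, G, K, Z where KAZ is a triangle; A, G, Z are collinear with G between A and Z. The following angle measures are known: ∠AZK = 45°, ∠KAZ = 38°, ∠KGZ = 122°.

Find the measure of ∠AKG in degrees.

∠AKG = 84°

1. ∠GAK = 38°  [G on ray AZ]
2. ∠AGK = 58°  [linear pair at G on AZ]
3. ∠AKG = 84°  [△KAG]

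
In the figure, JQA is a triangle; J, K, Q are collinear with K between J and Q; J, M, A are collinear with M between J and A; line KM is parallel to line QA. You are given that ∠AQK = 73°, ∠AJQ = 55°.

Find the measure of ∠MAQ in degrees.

∠MAQ = 52°

1. ∠AQJ = 73°  [K on ray QJ]
2. ∠JAQ = 52°  [△JQA]
3. ∠MAQ = 52°  [M on ray AJ]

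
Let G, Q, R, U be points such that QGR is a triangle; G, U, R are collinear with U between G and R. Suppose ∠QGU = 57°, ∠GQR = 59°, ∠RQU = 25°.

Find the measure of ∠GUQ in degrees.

∠GUQ = 89°

1. ∠QGR = 57°  [U on ray GR]
2. ∠GRQ = 64°  [△QGR]
3. ∠QRU = 64°  [U on ray RG]
4. ∠QUR = 91°  [△QUR]
5. ∠GUQ = 89°  [linear pair at U on GR]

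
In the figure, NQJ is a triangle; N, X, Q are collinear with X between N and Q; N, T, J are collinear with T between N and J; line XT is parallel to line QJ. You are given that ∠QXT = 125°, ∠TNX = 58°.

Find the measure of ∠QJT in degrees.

∠QJT = 67°

1. ∠NXT = 55°  [linear pair at X on NQ]
2. ∠NTX = 67°  [△NXT]
3. ∠JTX = 113°  [linear pair at T on NJ]
4. ∠QJT = 67°  [XT∥QJ, co-interior at J–T]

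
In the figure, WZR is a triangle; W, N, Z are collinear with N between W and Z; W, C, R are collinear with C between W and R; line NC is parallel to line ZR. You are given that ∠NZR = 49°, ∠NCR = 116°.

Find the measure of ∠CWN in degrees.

1. ∠RZW = 49°  [N on ray ZW]
2. ∠NCW = 64°  [linear pair at C on WR]
3. ∠CNW = 49°  [NC∥ZR, corresponding at N]
4. ∠CWN = 67°  [△WNC]

∠CWN = 67°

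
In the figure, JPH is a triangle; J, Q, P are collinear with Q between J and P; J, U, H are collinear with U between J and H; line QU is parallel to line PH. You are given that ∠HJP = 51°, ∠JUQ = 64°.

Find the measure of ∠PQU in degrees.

∠PQU = 115°

1. ∠QJU = 51°  [Q on JP, U on JH]
2. ∠JQU = 65°  [△JQU]
3. ∠PQU = 115°  [linear pair at Q on JP]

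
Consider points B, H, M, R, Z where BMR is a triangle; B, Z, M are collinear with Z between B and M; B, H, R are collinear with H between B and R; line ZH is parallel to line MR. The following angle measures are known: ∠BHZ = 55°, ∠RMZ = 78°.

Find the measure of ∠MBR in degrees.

1. ∠BRM = 55°  [ZH∥MR, corresponding at H]
2. ∠BMR = 78°  [Z on ray MB]
3. ∠MBR = 47°  [△BMR]

∠MBR = 47°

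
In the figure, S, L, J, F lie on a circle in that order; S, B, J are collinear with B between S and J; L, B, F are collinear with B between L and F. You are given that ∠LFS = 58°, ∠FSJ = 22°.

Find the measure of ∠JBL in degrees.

∠JBL = 100°

1. ∠LJS = 58°  [same arc SL]
2. ∠FLJ = 22°  [same arc JF]
3. ∠JBL = 100°  [△LBJ]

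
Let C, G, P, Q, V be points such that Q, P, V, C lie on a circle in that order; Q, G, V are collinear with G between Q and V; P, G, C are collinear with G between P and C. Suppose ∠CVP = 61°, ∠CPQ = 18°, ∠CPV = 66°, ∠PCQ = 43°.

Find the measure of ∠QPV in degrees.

∠QPV = 84°

1. ∠PCV = 53°  [△PVC]
2. ∠PVQ = 43°  [same arc QP]
3. ∠PQV = 53°  [same arc PV]
4. ∠QPV = 84°  [△QPV]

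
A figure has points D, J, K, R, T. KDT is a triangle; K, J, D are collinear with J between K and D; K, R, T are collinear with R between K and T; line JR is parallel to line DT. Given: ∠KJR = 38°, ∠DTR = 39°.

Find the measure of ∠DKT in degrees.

∠DKT = 103°

1. ∠KDT = 38°  [JR∥DT, corresponding at J]
2. ∠DTK = 39°  [R on ray TK]
3. ∠DKT = 103°  [△KDT]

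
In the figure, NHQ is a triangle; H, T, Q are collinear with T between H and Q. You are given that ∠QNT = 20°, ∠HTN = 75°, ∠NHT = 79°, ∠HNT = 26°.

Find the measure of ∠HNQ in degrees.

1. ∠NTQ = 105°  [linear pair at T on HQ]
2. ∠NHQ = 79°  [T on ray HQ]
3. ∠NQT = 55°  [△NTQ]
4. ∠HQN = 55°  [T on ray QH]
5. ∠HNQ = 46°  [△NHQ]

∠HNQ = 46°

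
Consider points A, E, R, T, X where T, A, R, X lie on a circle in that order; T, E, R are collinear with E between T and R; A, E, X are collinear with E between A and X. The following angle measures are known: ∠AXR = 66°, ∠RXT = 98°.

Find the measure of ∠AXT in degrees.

∠AXT = 32°

1. ∠ATR = 66°  [same arc AR]
2. ∠RAT = 82°  [cyclic TARX, opposite ∠A+∠X]
3. ∠ART = 32°  [△TAR]
4. ∠AXT = 32°  [same arc TA]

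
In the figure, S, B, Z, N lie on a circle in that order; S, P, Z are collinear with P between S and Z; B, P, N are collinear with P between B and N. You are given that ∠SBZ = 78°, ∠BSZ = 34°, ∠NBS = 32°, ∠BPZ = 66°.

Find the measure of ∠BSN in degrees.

∠BSN = 80°

1. ∠BZS = 68°  [△SBZ]
2. ∠BNS = 68°  [same arc SB]
3. ∠BSN = 80°  [△SBN]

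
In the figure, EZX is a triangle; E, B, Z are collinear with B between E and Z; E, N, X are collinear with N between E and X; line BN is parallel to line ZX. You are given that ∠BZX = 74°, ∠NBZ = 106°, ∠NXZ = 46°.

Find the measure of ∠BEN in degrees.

1. ∠EZX = 74°  [B on ray ZE]
2. ∠EXZ = 46°  [N on ray XE]
3. ∠XEZ = 60°  [△EZX]
4. ∠BEN = 60°  [B on EZ, N on EX]

∠BEN = 60°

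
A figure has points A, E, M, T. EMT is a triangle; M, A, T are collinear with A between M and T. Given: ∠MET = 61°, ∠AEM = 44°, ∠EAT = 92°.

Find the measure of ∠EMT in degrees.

∠EMT = 48°

1. ∠EAM = 88°  [linear pair at A on MT]
2. ∠AME = 48°  [△EMA]
3. ∠EMT = 48°  [A on ray MT]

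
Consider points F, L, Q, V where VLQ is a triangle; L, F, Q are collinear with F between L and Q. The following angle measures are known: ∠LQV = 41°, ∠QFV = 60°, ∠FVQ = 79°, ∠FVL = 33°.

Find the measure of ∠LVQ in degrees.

1. ∠LFV = 120°  [linear pair at F on LQ]
2. ∠FLV = 27°  [△VLF]
3. ∠QLV = 27°  [F on ray LQ]
4. ∠LVQ = 112°  [△VLQ]

∠LVQ = 112°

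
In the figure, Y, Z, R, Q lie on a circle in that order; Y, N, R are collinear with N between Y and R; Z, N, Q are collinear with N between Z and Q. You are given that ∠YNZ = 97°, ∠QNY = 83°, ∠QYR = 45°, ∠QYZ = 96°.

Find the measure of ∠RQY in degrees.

1. ∠YQZ = 52°  [△YNQ]
2. ∠QZY = 32°  [△YZQ]
3. ∠QRY = 32°  [same arc YQ]
4. ∠RQY = 103°  [△YRQ]

∠RQY = 103°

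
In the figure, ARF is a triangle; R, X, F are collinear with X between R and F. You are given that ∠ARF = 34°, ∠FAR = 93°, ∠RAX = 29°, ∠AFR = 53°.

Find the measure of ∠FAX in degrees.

∠FAX = 64°

1. ∠ARX = 34°  [X on ray RF]
2. ∠AXR = 117°  [△ARX]
3. ∠AFX = 53°  [X on ray FR]
4. ∠AXF = 63°  [linear pair at X on RF]
5. ∠FAX = 64°  [△AXF]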